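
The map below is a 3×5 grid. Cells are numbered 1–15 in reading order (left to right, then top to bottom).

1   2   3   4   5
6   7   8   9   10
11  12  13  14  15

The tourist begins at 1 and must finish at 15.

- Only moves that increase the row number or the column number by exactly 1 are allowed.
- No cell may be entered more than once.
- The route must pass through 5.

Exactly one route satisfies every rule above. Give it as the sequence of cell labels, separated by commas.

1, 2, 3, 4, 5, 10, 15

Moves only go right or down, so the column and row indices never decrease.
Route from 1: right 4 to 5, down 2 to 15 — 6 moves in all.
Check: all required cells visited.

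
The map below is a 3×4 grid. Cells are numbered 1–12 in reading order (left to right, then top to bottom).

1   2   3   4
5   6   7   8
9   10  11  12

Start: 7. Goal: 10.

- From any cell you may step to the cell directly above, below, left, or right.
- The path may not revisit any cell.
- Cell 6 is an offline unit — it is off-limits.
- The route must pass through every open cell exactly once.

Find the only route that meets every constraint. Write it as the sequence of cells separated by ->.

Need to visit all 11 open cells exactly once, starting at 7 and ending at 10.
Route from 7: down 1 to 11, right 1 to 12, up 2 to 4, left 3 to 1, down 2 to 9, right 1 to 10 — 10 moves in all.
Check: all 11 open cells covered.

7 -> 11 -> 12 -> 8 -> 4 -> 3 -> 2 -> 1 -> 5 -> 9 -> 10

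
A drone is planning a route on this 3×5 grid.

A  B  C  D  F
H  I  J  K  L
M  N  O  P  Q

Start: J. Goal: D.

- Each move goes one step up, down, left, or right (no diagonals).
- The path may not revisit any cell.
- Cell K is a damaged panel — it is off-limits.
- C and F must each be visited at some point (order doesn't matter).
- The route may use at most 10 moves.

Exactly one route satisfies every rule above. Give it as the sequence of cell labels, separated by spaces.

J C B I N O P Q L F D

The budget equals the shortest possible length, so every move has to be on a shortest route through the required cells.
Route from J: up 1 to C, left 1 to B, down 2 to N, right 3 to Q, up 2 to F, left 1 to D — 10 moves in all.
Check: all required cells visited; 10 ≤ 10 moves.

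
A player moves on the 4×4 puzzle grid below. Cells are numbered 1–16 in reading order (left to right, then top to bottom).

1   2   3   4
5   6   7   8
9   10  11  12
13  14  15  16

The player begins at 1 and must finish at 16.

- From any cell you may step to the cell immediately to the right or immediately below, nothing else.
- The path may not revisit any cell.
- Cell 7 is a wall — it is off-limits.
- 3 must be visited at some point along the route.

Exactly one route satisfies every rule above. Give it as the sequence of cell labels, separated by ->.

1 -> 2 -> 3 -> 4 -> 8 -> 12 -> 16

Moves only go right or down, so the column and row indices never decrease.
Route from 1: right 3 to 4, down 3 to 16 — 6 moves in all.
Check: all required cells visited.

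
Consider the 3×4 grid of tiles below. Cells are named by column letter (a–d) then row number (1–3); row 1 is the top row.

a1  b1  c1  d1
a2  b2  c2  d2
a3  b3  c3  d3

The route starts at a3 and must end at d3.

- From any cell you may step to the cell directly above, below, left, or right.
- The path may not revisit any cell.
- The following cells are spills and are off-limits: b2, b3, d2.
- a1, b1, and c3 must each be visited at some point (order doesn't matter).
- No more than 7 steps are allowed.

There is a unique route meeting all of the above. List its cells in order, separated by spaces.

a3 a2 a1 b1 c1 c2 c3 d3

The 7-move cap with required stops at a1, b1, c3 leaves no slack for detours.
Route from a3: up 2 to a1, right 2 to c1, down 2 to c3, right 1 to d3 — 7 moves in all.
Check: all required cells visited; 7 ≤ 7 moves.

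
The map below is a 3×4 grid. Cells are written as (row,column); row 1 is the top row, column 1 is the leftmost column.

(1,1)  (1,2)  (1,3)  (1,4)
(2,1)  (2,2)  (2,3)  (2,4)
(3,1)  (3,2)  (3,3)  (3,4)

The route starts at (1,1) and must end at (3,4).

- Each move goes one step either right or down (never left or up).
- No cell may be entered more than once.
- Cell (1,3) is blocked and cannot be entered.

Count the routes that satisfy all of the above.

7

A right/down-only route from (1,1) to (3,4) makes exactly 2 down-moves and 3 right-moves in some order.
With no other constraints that would be C(5,2) = 10 routes.
Subtract routes through each blocked cell (inclusion–exclusion for overlaps): − through (1,3): 3 → 7.
That gives 7 routes.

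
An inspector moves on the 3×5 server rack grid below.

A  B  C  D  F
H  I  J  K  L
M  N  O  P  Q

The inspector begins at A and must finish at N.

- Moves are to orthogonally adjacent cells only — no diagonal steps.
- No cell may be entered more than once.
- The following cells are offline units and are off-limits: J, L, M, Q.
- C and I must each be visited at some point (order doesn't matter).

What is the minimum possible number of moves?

Any route passes through C and I in some order between A and N. Summing Manhattan distances along each leg and taking the cheapest ordering (A → C → I → N) gives a lower bound of 2 + 2 + 1 = 5 moves.
The shortest route satisfying every rule uses 9 moves: A → H → I → B → C → D → K → P → O → N.
The no-revisit rule (legs can't share cells) pushes the minimum above the 5-move bound; an exhaustive check rules out every length from 5 to 8 (on a 4-connected grid the length of any start-to-goal walk has the same parity as the Manhattan bound, so only lengths 5, 7, 9, … need checking), leaving 9 as the minimum.

9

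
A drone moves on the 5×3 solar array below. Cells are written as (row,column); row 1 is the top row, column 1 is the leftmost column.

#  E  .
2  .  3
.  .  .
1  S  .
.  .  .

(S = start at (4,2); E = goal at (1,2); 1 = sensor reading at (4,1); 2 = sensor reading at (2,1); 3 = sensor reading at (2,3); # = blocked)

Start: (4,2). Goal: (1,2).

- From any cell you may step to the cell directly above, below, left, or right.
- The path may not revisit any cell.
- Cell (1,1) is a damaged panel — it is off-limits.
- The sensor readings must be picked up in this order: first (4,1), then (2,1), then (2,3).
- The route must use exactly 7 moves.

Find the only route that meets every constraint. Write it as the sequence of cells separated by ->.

(4,2) -> (4,1) -> (3,1) -> (2,1) -> (2,2) -> (2,3) -> (1,3) -> (1,2)

The waypoints must appear in the order (4,1), (2,1), (2,3), with no cell reused.
Route from (4,2): left to (4,1), 2× up (reaching (2,1)), 2× right (reaching (2,3)), up to (1,3), left to (1,2) — 7 moves in all.
Check: order respected (1 at step 1, 2 at step 3, 3 at step 5); 7 moves as required.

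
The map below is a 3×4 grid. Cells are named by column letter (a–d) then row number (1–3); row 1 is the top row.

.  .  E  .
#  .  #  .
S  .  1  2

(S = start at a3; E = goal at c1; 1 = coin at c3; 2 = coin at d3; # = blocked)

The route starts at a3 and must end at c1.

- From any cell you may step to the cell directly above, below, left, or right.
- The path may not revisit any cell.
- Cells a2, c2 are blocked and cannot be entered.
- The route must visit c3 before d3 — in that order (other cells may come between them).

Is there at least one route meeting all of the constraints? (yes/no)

yes

One route that works: a3 → b3 → c3 → d3 → d2 → d1 → c1.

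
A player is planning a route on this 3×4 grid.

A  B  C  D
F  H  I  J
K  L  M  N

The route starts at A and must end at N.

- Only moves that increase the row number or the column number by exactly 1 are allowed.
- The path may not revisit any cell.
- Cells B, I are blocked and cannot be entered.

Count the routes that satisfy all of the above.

2

A right/down-only route from A to N makes exactly 2 down-moves and 3 right-moves in some order.
With no other constraints that would be C(5,2) = 10 routes.
Subtract routes through each blocked cell (inclusion–exclusion for overlaps): − through B: 6 − through I: 6 + through B&I: 4 → 2.
That gives 2 routes.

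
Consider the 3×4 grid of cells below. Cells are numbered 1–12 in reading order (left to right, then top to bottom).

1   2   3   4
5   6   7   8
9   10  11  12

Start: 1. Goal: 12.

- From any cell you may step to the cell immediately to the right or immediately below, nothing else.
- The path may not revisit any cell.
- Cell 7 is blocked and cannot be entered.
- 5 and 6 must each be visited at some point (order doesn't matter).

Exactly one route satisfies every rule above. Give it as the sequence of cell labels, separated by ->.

1 -> 5 -> 6 -> 10 -> 11 -> 12

Moves only go right or down, so the column and row indices never decrease.
Route from 1: down to 5, right to 6, down to 10, 2× right (reaching 12) — 5 moves in all.
Check: all required cells visited.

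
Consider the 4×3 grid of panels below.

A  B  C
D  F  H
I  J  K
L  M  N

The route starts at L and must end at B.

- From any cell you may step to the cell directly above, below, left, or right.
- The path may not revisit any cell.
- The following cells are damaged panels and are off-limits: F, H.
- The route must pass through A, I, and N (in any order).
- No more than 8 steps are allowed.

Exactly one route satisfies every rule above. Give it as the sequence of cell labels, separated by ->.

The budget equals the shortest possible length, so every move has to be on a shortest route through the required cells.
Route from L: right 2 to N, up 1 to K, left 2 to I, up 2 to A, right 1 to B — 8 moves in all.
Check: all required cells visited; 8 ≤ 8 moves.

L -> M -> N -> K -> J -> I -> D -> A -> B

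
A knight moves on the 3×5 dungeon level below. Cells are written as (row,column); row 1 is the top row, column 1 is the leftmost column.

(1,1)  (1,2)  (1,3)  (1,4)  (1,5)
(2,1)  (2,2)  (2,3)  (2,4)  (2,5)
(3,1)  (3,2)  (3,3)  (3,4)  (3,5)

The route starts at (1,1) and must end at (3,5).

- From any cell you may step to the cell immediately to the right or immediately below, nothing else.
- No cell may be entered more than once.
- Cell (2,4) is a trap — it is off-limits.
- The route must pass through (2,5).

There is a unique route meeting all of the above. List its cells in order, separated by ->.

(1,1) -> (1,2) -> (1,3) -> (1,4) -> (1,5) -> (2,5) -> (3,5)

Moves only go right or down, so the column and row indices never decrease.
Route from (1,1): right 4 to (1,5), down 2 to (3,5) — 6 moves in all.
Check: all required cells visited.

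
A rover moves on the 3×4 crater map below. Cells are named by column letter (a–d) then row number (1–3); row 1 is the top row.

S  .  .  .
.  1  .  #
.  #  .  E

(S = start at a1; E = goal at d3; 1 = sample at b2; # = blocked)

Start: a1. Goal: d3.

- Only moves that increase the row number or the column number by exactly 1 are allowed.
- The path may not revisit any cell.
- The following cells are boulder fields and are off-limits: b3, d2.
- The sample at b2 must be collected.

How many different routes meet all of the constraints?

A right/down-only route from a1 to d3 makes exactly 2 down-moves and 3 right-moves in some order.
With no other constraints that would be C(5,2) = 10 routes.
Split at b2 and multiply the segment counts (each segment already excludes blocked cells): a1→b2: 2; b2→d3: 1; product = 2.
That gives 2 routes.

2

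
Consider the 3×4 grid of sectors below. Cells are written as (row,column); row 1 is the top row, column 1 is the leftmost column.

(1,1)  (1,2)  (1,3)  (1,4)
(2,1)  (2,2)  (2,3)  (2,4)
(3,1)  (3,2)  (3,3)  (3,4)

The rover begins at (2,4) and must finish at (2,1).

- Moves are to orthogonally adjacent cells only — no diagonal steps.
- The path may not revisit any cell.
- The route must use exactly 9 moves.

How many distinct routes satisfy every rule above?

Need simple routes of exactly 9 moves from (2,4) to (2,1) (Manhattan distance 3, so 3 moves are spent on a detour and 3 undoing it).
Enumerating: (2,4) (1,4) (1,3) (2,3) (3,3) (3,2) (2,2) (1,2) (1,1) (2,1) | (2,4) (1,4) (1,3) (1,2) (2,2) (2,3) (3,3) (3,2) (3,1) (2,1) | (2,4) (3,4) (3,3) (2,3) (1,3) (1,2) (2,2) (3,2) (3,1) (2,1) | (2,4) (3,4) (3,3) (3,2) (2,2) (2,3) (1,3) (1,2) (1,1) (2,1).
That gives 4 routes.

4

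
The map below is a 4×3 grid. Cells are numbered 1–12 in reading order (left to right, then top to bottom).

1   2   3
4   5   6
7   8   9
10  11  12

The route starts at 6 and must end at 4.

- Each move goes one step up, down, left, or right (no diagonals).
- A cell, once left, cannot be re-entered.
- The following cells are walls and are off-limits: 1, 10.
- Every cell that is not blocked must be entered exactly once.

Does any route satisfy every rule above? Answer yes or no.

no

Colour the cells like a checkerboard: each orthogonal step flips colour, so a Hamiltonian route alternates colours. Here there are 5 cells of one colour and 5 of the other, with start on the same colour as the goal — the counts and endpoints can't be arranged into an alternating sequence of length 10, so no Hamiltonian route exists.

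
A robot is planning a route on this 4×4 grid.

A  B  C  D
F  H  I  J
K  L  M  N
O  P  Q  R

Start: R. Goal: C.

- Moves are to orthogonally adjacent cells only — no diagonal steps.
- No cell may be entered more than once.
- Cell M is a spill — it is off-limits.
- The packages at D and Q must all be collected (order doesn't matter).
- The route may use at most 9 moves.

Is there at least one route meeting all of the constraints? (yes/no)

yes

One route that works: R → Q → P → L → H → I → J → D → C.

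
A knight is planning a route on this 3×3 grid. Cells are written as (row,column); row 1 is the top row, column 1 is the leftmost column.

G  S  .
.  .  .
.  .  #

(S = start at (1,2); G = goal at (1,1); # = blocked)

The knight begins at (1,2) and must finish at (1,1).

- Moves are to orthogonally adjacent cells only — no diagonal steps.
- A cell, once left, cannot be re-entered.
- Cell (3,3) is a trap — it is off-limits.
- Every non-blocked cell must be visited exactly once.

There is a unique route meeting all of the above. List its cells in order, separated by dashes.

Need to visit all 8 open cells exactly once, starting at (1,2) and ending at (1,1).
Cell (3,1) has only two open neighbours ((2,1) and (3,2)), so the path must pass straight through it: one of those is the cell it's entered from and the other is where it exits.
Route from (1,2): right to (1,3), down to (2,3), left to (2,2), down to (3,2), left to (3,1), 2× up (reaching (1,1)) — 7 moves in all.
Check: all 8 open cells covered.

(1,2) - (1,3) - (2,3) - (2,2) - (3,2) - (3,1) - (2,1) - (1,1)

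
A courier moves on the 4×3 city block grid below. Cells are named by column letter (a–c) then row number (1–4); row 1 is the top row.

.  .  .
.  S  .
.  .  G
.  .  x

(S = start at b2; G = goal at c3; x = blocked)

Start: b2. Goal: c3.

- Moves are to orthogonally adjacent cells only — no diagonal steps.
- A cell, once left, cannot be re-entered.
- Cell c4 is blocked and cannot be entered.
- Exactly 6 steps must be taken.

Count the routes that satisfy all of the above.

Need simple routes of exactly 6 moves from b2 to c3 (Manhattan distance 2, so 2 moves are spent on a detour and 2 undoing it).
Enumerating: b2 b1 a1 a2 a3 b3 c3 | b2 a2 a1 b1 c1 c2 c3 | b2 a2 a3 a4 b4 b3 c3.
That gives 3 routes.

3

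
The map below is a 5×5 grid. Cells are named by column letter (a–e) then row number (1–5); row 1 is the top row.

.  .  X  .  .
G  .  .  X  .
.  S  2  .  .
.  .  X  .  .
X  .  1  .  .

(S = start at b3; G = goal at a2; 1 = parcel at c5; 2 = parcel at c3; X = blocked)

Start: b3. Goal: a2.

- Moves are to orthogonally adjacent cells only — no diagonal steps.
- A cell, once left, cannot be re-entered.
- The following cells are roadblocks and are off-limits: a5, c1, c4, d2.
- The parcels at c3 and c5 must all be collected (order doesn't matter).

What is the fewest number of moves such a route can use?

10

Any route passes through c3 and c5 in some order between b3 and a2. Summing Manhattan distances along each leg and taking the cheapest ordering (b3 → c5 → c3 → a2) gives a lower bound of 3 + 2 + 3 = 8 moves.
That bound ignores the blocked cells. Measuring each leg by the fewest moves that actually steer around them (b3→c5: 3; c5→c3: 4; c3→a2: 3) raises the lower bound to 10.
A route of 10 moves exists: b3 → b4 → b5 → c5 → d5 → d4 → d3 → c3 → c2 → b2 → a2.
Since 10 matches that lower bound, it is optimal.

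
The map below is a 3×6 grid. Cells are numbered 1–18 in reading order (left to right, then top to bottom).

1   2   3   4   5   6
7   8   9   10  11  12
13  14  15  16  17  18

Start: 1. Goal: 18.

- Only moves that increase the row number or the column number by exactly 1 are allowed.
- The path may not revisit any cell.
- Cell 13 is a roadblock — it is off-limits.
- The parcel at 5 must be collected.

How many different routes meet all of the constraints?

3

A right/down-only route from 1 to 18 makes exactly 2 down-moves and 5 right-moves in some order.
With no other constraints that would be C(7,2) = 21 routes.
Split at 5 and multiply the segment counts (each segment already excludes blocked cells): 1→5: 1; 5→18: 3; product = 3.
That gives 3 routes.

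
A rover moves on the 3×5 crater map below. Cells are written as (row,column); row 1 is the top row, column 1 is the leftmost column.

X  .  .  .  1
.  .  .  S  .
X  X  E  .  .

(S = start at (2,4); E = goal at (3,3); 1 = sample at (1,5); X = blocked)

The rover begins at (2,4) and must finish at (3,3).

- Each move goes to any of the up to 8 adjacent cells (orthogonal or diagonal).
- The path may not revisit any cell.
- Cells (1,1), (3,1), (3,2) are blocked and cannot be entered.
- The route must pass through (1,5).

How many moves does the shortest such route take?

Any route passes through (1,5) somewhere between (2,4) and (3,3). Summing Chebyshev distances along the two legs ((2,4) → (1,5) → (3,3)) gives a lower bound of 1 + 2 = 3 moves.
The shortest route satisfying every rule uses 4 moves: (2,4) → (1,5) → (1,4) → (2,3) → (3,3).
The bound of 3 isn't tight here; checking systematically, no route of length 3 through 3 satisfies every constraint, so 4 is the minimum.

4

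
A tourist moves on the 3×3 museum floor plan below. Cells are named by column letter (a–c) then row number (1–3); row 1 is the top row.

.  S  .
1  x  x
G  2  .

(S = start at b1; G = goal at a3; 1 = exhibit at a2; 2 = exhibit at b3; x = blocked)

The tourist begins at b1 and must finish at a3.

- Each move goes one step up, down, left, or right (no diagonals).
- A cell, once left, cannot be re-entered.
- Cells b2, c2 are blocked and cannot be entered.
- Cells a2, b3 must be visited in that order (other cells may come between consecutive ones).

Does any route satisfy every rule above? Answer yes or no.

no

Every way from b1 to b3 runs through a3 — but a3 is where the route must end, so it would be entered once on the way to b3 and again at the finish.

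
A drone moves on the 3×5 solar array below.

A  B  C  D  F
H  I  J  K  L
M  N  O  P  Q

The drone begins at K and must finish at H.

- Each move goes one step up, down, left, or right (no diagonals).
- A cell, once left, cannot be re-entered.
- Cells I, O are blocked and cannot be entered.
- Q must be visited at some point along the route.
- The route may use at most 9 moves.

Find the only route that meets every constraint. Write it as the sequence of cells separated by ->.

The budget equals the shortest possible length, so every move has to be on a shortest route through the required cells.
Route from K: down 1 to P, right 1 to Q, up 2 to F, left 4 to A, down 1 to H — 9 moves in all.
Check: all required cells visited; 9 ≤ 9 moves.

K -> P -> Q -> L -> F -> D -> C -> B -> A -> H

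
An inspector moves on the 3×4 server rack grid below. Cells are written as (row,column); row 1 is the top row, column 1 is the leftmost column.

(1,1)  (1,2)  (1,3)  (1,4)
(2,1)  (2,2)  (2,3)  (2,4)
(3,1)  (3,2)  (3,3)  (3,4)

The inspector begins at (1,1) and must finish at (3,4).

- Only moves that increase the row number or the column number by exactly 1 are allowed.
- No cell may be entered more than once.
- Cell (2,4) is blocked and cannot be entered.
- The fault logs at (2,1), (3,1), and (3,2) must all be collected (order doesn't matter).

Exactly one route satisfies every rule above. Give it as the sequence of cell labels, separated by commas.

Moves only go right or down, so the column and row indices never decrease.
Route from (1,1): down 2 to (3,1), right 3 to (3,4) — 5 moves in all.
Check: all required cells visited.

(1,1), (2,1), (3,1), (3,2), (3,3), (3,4)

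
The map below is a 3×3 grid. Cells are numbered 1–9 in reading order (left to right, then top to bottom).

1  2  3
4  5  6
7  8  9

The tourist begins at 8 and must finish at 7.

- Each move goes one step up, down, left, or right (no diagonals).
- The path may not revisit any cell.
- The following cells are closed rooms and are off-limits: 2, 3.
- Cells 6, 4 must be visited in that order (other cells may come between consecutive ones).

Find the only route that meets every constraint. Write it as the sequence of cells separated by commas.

The waypoints must appear in the order 6, 4, with no cell reused.
Route from 8: right to 9, up to 6, 2× left (reaching 4), down to 7 — 5 moves in all.
Check: order respected (6 at step 2, 4 at step 4).

8, 9, 6, 5, 4, 7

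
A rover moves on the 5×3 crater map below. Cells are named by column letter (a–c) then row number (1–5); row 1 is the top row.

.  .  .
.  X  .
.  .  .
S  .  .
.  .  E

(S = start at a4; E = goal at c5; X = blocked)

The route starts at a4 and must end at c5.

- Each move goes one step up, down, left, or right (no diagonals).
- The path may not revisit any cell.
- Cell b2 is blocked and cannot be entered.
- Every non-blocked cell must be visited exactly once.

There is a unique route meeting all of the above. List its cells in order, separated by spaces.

Need to visit all 14 open cells exactly once, starting at a4 and ending at c5.
Cell c2 has only two open neighbours (c1 and c3), so the path must pass straight through it: one of those is the cell it's entered from and the other is where it exits.
Route from a4: down 1 to a5, right 1 to b5, up 2 to b3, left 1 to a3, up 2 to a1, right 2 to c1, down 4 to c5 — 13 moves in all.
Check: all 14 open cells covered.

a4 a5 b5 b4 b3 a3 a2 a1 b1 c1 c2 c3 c4 c5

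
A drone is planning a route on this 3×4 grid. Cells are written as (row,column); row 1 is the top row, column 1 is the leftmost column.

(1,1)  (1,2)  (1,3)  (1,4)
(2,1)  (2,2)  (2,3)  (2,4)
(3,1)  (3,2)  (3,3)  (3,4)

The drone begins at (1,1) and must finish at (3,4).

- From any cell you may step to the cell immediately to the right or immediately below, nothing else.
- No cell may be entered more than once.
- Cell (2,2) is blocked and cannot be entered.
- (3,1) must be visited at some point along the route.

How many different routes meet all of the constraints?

A right/down-only route from (1,1) to (3,4) makes exactly 2 down-moves and 3 right-moves in some order.
With no other constraints that would be C(5,2) = 10 routes.
Split at (3,1) and multiply the segment counts (each segment already excludes blocked cells): (1,1)→(3,1): 1; (3,1)→(3,4): 1; product = 1.
That gives 1 route.

1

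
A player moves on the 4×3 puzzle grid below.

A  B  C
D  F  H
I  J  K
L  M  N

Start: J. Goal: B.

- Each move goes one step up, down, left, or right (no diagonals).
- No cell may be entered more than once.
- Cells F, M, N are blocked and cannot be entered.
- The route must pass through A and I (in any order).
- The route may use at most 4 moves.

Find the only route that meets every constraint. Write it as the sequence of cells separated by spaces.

The 4-move cap with required stops at A, I leaves no slack for detours.
Route from J: left to I, 2× up (reaching A), right to B — 4 moves in all.
Check: all required cells visited; 4 ≤ 4 moves.

J I D A B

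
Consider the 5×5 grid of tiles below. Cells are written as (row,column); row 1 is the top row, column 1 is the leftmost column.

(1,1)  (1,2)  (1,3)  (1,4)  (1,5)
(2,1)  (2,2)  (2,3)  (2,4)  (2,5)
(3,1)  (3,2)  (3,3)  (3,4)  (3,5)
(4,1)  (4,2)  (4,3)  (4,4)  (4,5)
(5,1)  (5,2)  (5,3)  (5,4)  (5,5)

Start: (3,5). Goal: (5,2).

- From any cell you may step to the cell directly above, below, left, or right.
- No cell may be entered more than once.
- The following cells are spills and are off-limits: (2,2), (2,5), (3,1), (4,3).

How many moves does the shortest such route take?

5

The Manhattan distance from (3,5) to (5,2) is |3−5| + |5−2| = 5, so at least 5 moves are needed.
A route of 5 moves achieves this: (3,5) → (4,5) → (5,5) → (5,4) → (5,3) → (5,2).
Since 5 matches the lower bound, it is optimal.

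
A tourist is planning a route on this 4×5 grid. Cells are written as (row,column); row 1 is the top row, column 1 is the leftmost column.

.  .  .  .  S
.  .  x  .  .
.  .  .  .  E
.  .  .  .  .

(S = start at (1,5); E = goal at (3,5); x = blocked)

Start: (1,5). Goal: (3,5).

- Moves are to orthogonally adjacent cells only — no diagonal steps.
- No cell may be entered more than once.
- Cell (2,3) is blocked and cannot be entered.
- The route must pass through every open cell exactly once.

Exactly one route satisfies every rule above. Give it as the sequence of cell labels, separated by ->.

(1,5) -> (2,5) -> (2,4) -> (1,4) -> (1,3) -> (1,2) -> (1,1) -> (2,1) -> (2,2) -> (3,2) -> (3,1) -> (4,1) -> (4,2) -> (4,3) -> (3,3) -> (3,4) -> (4,4) -> (4,5) -> (3,5)

Need to visit all 19 open cells exactly once, starting at (1,5) and ending at (3,5).
Cell (1,3) has only two open neighbours ((1,2) and (1,4)), so the path must pass straight through it: one of those is the cell it's entered from and the other is where it exits.
Route from (1,5): down to (2,5), left to (2,4), up to (1,4), 3× left (reaching (1,1)), down to (2,1), right to (2,2), down to (3,2), left to (3,1), down to (4,1), 2× right (reaching (4,3)), up to (3,3), right to (3,4), down to (4,4), right to (4,5), up to (3,5) — 18 moves in all.
Check: all 19 open cells covered.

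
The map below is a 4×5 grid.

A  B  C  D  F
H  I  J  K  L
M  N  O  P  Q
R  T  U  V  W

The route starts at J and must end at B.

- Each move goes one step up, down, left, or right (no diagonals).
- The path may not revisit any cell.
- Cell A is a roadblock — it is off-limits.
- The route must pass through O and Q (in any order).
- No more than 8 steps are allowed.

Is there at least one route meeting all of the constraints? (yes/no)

yes

One route that works: J → O → P → Q → L → F → D → C → B.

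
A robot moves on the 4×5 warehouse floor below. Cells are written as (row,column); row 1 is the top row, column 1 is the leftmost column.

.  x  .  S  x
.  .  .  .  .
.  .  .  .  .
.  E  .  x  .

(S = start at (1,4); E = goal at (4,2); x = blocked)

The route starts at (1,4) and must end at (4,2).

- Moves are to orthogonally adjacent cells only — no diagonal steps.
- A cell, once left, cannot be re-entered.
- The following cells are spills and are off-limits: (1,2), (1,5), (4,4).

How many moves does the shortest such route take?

The Manhattan distance from (1,4) to (4,2) is |1−4| + |4−2| = 5, so at least 5 moves are needed.
A route of 5 moves achieves this: (1,4) → (2,4) → (3,4) → (3,3) → (4,3) → (4,2).
Since 5 matches the lower bound, it is optimal.

5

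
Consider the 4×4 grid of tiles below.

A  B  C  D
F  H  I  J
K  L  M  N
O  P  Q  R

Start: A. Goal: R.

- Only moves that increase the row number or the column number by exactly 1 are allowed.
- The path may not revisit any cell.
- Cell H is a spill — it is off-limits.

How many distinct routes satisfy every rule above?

8

A right/down-only route from A to R makes exactly 3 down-moves and 3 right-moves in some order.
With no other constraints that would be C(6,3) = 20 routes.
Subtract routes through each blocked cell (inclusion–exclusion for overlaps): − through H: 12 → 8.
That gives 8 routes.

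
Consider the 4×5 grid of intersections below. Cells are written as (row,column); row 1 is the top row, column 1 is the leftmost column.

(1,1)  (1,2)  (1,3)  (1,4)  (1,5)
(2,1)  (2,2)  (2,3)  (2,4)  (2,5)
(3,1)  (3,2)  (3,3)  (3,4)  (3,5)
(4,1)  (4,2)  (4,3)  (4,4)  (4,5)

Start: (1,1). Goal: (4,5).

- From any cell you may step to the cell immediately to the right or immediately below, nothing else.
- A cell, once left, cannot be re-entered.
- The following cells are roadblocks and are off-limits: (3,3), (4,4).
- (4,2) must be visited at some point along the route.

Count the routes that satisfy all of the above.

0

A right/down-only route from (1,1) to (4,5) makes exactly 3 down-moves and 4 right-moves in some order.
With no other constraints that would be C(7,3) = 35 routes.
Split at (4,2) and multiply the segment counts (each segment already excludes blocked cells): (1,1)→(4,2): 4; (4,2)→(4,5): 0; product = 0.
No route satisfies every constraint, so the count is 0.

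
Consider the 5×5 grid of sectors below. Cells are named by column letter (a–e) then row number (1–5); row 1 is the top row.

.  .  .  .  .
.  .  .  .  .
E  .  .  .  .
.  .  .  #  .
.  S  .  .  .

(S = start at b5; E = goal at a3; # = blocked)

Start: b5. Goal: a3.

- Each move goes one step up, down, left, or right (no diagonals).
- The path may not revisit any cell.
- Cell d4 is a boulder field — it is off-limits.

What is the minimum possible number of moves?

The Manhattan distance from b5 to a3 is |5−3| + |2−1| = 3, so at least 3 moves are needed.
A route of 3 moves achieves this: b5 → b4 → b3 → a3.
Since 3 matches the lower bound, it is optimal.

3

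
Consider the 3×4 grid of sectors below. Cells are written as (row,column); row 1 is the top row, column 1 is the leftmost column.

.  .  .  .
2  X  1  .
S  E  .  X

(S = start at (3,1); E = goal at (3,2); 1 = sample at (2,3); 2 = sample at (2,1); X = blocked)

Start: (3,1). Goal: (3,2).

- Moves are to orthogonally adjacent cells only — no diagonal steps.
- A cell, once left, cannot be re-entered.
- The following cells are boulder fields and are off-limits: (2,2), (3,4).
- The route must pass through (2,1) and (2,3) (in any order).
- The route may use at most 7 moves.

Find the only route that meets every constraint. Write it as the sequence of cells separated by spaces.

(3,1) (2,1) (1,1) (1,2) (1,3) (2,3) (3,3) (3,2)

Any route must reach (2,1) and (2,3) and still end at (3,2) within 7 moves, so the order of the required stops is forced.
Route from (3,1): up 2 to (1,1), right 2 to (1,3), down 2 to (3,3), left 1 to (3,2) — 7 moves in all.
Check: all required cells visited; 7 ≤ 7 moves.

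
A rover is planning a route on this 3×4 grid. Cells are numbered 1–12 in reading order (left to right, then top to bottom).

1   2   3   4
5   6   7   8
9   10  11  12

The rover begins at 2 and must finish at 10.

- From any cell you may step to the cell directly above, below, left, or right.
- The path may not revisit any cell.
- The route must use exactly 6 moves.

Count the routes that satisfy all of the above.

Need simple routes of exactly 6 moves from 2 to 10 (Manhattan distance 2, so 2 moves are spent on a detour and 2 undoing it).
Enumerating: 2 6 7 8 12 11 10 | 2 1 5 6 7 11 10 | 2 3 7 6 5 9 10 | 2 3 7 8 12 11 10 | 2 3 4 8 12 11 10 | 2 3 4 8 7 11 10 | 2 3 4 8 7 6 10.
That gives 7 routes.

7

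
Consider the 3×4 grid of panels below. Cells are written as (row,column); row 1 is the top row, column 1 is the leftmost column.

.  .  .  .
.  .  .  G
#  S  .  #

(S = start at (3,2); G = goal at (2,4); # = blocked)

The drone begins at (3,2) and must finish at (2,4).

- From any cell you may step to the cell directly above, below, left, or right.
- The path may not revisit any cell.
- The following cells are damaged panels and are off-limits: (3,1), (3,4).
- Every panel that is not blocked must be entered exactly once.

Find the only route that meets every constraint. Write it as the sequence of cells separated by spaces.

(3,2) (3,3) (2,3) (2,2) (2,1) (1,1) (1,2) (1,3) (1,4) (2,4)

Need to visit all 10 open cells exactly once, starting at (3,2) and ending at (2,4).
Cell (3,3) has only two open neighbours ((2,3) and (3,2)), so the path must pass straight through it: one of those is the cell it's entered from and the other is where it exits.
Route from (3,2): right 1 to (3,3), up 1 to (2,3), left 2 to (2,1), up 1 to (1,1), right 3 to (1,4), down 1 to (2,4) — 9 moves in all.
Check: all 10 open cells covered.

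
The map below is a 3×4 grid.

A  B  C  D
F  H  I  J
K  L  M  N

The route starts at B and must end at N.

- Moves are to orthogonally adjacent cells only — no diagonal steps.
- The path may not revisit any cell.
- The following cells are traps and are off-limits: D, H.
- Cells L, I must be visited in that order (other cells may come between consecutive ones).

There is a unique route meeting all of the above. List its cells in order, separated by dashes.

B - A - F - K - L - M - I - J - N

The waypoints must appear in the order L, I, with no cell reused.
Route from B: left to A, 2× down (reaching K), 2× right (reaching M), up to I, right to J, down to N — 8 moves in all.
Check: order respected (L at step 4, I at step 6).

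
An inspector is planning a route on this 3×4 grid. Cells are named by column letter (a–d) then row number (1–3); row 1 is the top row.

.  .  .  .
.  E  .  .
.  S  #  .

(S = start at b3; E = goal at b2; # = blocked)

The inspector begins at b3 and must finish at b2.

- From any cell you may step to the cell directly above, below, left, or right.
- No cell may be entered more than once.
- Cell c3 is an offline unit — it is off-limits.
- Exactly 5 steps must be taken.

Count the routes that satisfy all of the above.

1

Need simple routes of exactly 5 moves from b3 to b2 (Manhattan distance 1, so 2 moves are spent on a detour and 2 undoing it).
Enumerating: b3 a3 a2 a1 b1 b2.
That gives 1 route.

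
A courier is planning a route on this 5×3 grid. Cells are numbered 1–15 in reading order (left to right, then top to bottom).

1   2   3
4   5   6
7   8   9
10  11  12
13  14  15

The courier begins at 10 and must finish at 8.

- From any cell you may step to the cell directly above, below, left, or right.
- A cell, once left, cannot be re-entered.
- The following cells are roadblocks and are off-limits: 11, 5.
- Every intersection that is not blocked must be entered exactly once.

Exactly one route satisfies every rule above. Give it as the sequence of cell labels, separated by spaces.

10 13 14 15 12 9 6 3 2 1 4 7 8

Need to visit all 13 open cells exactly once, starting at 10 and ending at 8.
Route from 10: down 1 to 13, right 2 to 15, up 4 to 3, left 2 to 1, down 2 to 7, right 1 to 8 — 12 moves in all.
Check: all 13 open cells covered.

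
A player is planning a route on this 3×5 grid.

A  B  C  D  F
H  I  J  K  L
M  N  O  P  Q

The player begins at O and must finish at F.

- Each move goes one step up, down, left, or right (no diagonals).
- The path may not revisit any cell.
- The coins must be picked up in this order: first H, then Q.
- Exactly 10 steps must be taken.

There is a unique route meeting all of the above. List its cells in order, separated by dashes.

O - N - M - H - I - J - K - P - Q - L - F

The waypoints must appear in the order H, Q, with no cell reused.
Route from O: left 2 to M, up 1 to H, right 3 to K, down 1 to P, right 1 to Q, up 2 to F — 10 moves in all.
Check: order respected (H at step 3, Q at step 8); 10 moves as required.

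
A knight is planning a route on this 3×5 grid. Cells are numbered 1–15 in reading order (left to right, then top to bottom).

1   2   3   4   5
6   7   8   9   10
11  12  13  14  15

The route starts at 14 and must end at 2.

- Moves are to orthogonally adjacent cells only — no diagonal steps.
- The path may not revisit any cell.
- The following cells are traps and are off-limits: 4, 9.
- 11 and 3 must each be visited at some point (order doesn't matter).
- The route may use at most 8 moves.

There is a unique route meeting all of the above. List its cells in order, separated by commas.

14, 13, 12, 11, 6, 7, 8, 3, 2

The 8-move cap with required stops at 11, 3 leaves no slack for detours.
Route from 14: left 3 to 11, up 1 to 6, right 2 to 8, up 1 to 3, left 1 to 2 — 8 moves in all.
Check: all required cells visited; 8 ≤ 8 moves.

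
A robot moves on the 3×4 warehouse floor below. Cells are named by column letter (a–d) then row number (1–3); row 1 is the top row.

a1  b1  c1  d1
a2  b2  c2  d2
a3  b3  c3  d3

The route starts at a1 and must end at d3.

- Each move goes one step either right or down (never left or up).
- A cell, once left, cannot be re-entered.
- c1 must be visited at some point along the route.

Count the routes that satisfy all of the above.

3

A right/down-only route from a1 to d3 makes exactly 2 down-moves and 3 right-moves in some order.
With no other constraints that would be C(5,2) = 10 routes.
Split at c1 and multiply the segment counts: a1→c1: 1; c1→d3: 3; product = 3.
That gives 3 routes.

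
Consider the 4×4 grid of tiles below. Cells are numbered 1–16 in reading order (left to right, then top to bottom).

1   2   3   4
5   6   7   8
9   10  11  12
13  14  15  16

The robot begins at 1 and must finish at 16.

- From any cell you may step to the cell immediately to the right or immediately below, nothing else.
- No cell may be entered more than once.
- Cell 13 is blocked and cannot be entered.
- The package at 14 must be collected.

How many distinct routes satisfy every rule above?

A right/down-only route from 1 to 16 makes exactly 3 down-moves and 3 right-moves in some order.
With no other constraints that would be C(6,3) = 20 routes.
Split at 14 and multiply the segment counts (each segment already excludes blocked cells): 1→14: 3; 14→16: 1; product = 3.
That gives 3 routes.

3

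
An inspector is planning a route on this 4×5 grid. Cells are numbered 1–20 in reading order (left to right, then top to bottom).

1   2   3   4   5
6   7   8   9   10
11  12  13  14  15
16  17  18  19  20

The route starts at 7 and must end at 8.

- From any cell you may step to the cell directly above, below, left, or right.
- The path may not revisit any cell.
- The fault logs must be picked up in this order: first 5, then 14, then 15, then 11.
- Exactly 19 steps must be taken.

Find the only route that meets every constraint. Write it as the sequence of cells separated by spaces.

7 6 1 2 3 4 5 10 9 14 15 20 19 18 17 16 11 12 13 8

The waypoints must appear in the order 5, 14, 15, 11, with no cell reused.
Route from 7: left to 6, up to 1, 4× right (reaching 5), down to 10, left to 9, down to 14, right to 15, down to 20, 4× left (reaching 16), up to 11, 2× right (reaching 13), up to 8 — 19 moves in all.
Check: order respected (5 at step 6, 14 at step 9, 15 at step 10, 11 at step 16); 19 moves as required.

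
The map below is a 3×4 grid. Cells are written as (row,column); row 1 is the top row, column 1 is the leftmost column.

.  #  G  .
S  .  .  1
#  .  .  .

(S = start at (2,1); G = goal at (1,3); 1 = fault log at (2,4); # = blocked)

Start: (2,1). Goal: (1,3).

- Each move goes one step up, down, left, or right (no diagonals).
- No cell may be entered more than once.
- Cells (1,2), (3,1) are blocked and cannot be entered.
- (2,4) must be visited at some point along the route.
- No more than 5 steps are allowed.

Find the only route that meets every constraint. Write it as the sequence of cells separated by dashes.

(2,1) - (2,2) - (2,3) - (2,4) - (1,4) - (1,3)

Any route must reach (2,4) and still end at (1,3) within 5 moves, so the order of the required stops is forced.
Route from (2,1): 3× right (reaching (2,4)), up to (1,4), left to (1,3) — 5 moves in all.
Check: all required cells visited; 5 ≤ 5 moves.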